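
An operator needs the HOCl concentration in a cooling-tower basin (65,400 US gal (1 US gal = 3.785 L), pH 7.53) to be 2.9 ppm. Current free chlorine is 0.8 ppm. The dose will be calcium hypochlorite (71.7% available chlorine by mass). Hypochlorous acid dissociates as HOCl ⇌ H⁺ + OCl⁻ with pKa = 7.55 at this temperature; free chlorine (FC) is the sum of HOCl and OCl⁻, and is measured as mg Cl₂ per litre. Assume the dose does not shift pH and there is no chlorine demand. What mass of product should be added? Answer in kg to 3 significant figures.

1.68 kg

Volume: 65,400 US gal × 3.785 L/gal = 247,539 L.
[OCl⁻]/[HOCl] = 10^(pH − pKa) = 10^(7.53 − 7.55) = 0.955; fraction as HOCl = 1/(1 + 0.955) = 0.5115.
Free chlorine required for 2.9 ppm HOCl: 2.9 / 0.5115 = 5.669 ppm.
FC to add: 5.669 − 0.8 = 4.869 mg/L as Cl₂.
Cl₂ equivalent: 4.869 mg/L × 247,539 L = 1205 g.
Product at 71.7% available Cl: 1205 / 0.717 = 1681 g.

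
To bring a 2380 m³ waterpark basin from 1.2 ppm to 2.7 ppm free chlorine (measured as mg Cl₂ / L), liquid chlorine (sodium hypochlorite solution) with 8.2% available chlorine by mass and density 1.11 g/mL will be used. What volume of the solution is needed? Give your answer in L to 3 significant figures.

39.2 L

Volume: 2380 m³ = 2,380,000 L.
Chlorine deficit: 2.7 − 1.2 = 1.5 ppm = 1.5 mg/L as Cl₂.
Cl₂ equivalent needed: 1.5 mg/L × 2,380,000 L = 3,570,000 mg = 3570 g.
Product at 8.2% available chlorine: 3570 / 0.082 = 43,540 g.
Volume at density 1.11 g/mL: 43,540 g ÷ 1.11 g/mL = 39,220 mL.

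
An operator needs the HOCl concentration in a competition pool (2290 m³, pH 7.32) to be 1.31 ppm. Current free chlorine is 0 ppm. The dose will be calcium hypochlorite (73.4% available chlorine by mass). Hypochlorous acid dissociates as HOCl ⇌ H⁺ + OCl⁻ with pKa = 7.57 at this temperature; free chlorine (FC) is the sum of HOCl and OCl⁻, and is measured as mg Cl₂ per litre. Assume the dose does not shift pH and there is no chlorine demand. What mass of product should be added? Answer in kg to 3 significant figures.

Volume: 2290 m³ = 2,290,000 L.
[OCl⁻]/[HOCl] = 10^(pH − pKa) = 10^(7.32 − 7.57) = 0.5623; fraction as HOCl = 1/(1 + 0.5623) = 0.6401.
Free chlorine required for 1.31 ppm HOCl: 1.31 / 0.6401 = 2.047 ppm.
FC to add: 2.047 − 0 = 2.047 mg/L as Cl₂.
Cl₂ equivalent: 2.047 mg/L × 2,290,000 L = 4687 g.
Product at 73.4% available Cl: 4687 / 0.734 = 6385 g.

6.39 kg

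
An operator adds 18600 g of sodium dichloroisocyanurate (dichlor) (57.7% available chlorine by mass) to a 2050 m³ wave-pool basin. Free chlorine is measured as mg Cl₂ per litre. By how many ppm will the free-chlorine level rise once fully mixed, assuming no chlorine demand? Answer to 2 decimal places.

Volume: 2050 m³ = 2,050,000 L.
Available chlorine delivered: 18,600 g × 0.577 = 10,730 g as Cl₂.
Concentration rise: 10,730 g / 2,050,000 L = 5.235 mg/L = 5.24 ppm.

5.24 ppm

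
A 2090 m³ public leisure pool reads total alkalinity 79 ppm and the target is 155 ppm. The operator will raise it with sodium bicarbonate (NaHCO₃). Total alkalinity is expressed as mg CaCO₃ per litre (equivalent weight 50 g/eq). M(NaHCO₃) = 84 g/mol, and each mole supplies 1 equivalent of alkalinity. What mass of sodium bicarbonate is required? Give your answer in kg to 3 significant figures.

Volume: 2090 m³ = 2,090,000 L.
Alkalinity to add: (155 − 79) = 76 mg/L as CaCO₃ × 2,090,000 L = 158,800 g as CaCO₃.
Equivalents: 158,800 g ÷ 50 g/eq = 3177 eq.
NaHCO₃ supplies 1 eq per mole → 3177 mol.
Mass: 3177 mol × 84 g/mol = 266,900 g.

267 kg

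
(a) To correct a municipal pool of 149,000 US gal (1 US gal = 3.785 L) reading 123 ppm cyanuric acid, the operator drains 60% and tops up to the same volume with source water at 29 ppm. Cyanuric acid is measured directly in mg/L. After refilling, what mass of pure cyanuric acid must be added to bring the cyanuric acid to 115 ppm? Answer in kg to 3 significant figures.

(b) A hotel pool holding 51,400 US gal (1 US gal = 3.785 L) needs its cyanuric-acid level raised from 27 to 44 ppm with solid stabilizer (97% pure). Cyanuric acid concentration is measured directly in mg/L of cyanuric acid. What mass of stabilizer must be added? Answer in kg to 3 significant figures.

(a) 27.3 kg; (b) 3.41 kg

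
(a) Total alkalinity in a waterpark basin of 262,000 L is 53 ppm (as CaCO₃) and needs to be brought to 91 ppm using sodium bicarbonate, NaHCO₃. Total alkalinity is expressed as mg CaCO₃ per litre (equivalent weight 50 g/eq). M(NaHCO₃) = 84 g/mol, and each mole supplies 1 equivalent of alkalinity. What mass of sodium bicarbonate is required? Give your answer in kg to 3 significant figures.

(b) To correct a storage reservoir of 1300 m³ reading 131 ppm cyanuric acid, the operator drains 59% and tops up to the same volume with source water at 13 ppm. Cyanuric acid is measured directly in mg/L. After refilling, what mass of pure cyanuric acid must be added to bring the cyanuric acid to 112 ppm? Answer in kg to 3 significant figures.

(a) Alkalinity to add: (91 − 53) = 38 mg/L as CaCO₃ × 262,000 L = 9956 g as CaCO₃.
(a) Equivalents: 9956 g ÷ 50 g/eq = 199.1 eq.
(a) NaHCO₃ supplies 1 eq per mole → 199.1 mol.
(a) Mass: 199.1 mol × 84 g/mol = 16,730 g.

(b) Volume: 1300 m³ = 1,300,000 L.
(b) After draining 59% and refilling: 131 × 0.41 + 13 × 0.59 = 61.38 ppm.
(b) Deficit to target: 112 − 61.38 = 50.62 mg/L.
(b) Mass: 50.62 mg/L × 1,300,000 L = 65,810 g cyanuric acid.

(a) 16.7 kg; (b) 65.8 kg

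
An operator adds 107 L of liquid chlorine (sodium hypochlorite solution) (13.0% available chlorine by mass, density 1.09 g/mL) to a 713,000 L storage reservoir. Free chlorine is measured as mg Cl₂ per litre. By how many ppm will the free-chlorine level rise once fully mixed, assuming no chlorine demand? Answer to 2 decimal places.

21.26 ppm

Mass of solution: 107 L × 1000 mL/L × 1.09 g/mL = 116,600 g.
Available chlorine delivered: 116,600 g × 0.13 = 15,160 g as Cl₂.
Concentration rise: 15,160 g / 713,000 L = 21.26 mg/L = 21.26 ppm.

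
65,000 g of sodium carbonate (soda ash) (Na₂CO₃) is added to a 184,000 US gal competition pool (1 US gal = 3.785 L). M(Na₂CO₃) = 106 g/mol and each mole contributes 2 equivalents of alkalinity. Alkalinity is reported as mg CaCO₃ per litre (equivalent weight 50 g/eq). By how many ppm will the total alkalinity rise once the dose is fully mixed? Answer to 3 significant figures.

88.0 ppm

Volume: 184,000 US gal × 3.785 L/gal = 696,440 L.
Moles of Na₂CO₃: 65,000 g ÷ 106 g/mol = 613.2 mol → 1226 eq of alkalinity.
As CaCO₃: 1226 eq × 50 g/eq = 61,320 g.
Rise: 61,320 g / 696,440 L × 1000 = 88.05 mg/L.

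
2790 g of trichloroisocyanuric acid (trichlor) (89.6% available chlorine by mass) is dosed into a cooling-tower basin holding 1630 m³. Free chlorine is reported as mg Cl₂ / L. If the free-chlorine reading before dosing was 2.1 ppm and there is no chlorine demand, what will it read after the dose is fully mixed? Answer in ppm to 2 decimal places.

3.63 ppm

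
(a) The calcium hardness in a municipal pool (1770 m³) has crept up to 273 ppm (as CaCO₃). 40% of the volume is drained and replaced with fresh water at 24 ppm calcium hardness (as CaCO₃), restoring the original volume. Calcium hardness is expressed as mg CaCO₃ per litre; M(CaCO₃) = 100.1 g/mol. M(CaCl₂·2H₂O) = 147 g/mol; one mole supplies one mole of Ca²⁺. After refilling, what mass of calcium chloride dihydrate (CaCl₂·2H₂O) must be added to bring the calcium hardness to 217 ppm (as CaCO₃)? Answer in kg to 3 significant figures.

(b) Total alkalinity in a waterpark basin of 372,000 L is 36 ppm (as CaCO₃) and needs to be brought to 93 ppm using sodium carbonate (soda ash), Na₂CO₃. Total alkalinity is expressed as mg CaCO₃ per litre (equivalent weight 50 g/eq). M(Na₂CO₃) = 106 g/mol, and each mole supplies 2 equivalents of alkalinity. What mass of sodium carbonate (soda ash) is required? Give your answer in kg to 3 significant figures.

(a) 113 kg; (b) 22.5 kg

(a) Volume: 1770 m³ = 1,770,000 L.
(a) After draining 40% and refilling: 273 × 0.60 + 24 × 0.40 = 173.4 ppm.
(a) Deficit to target: 217 − 173.4 = 43.6 mg/L.
(a) As CaCO₃: 43.6 mg/L × 1,770,000 L = 77,170 g; ÷ 100.1 = 770.9 mol Ca²⁺.
(a) Mass: 770.9 × 147 = 113,300 g.

(b) Alkalinity to add: (93 − 36) = 57 mg/L as CaCO₃ × 372,000 L = 21,200 g as CaCO₃.
(b) Equivalents: 21,200 g ÷ 50 g/eq = 424.1 eq.
(b) Each mole of Na₂CO₃ supplies 2 eq, so 424.1 / 2 = 212 mol.
(b) Mass: 212 mol × 106 g/mol = 22,480 g.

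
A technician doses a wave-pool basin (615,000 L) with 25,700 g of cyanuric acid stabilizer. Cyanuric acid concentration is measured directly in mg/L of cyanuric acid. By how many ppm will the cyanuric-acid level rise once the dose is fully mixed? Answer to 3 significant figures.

Rise: 25,700 g / 615,000 L × 1000 = 41.79 mg/L.

41.8 ppm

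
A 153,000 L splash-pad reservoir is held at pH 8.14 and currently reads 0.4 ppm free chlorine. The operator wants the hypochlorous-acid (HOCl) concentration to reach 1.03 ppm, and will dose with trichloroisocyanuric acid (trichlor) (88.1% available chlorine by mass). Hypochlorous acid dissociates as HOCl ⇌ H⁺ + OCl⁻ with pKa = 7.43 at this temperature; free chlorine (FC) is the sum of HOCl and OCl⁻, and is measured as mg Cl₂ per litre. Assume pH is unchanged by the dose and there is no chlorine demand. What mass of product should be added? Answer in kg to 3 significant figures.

[OCl⁻]/[HOCl] = 10^(pH − pKa) = 10^(8.14 − 7.43) = 5.129; fraction as HOCl = 1/(1 + 5.129) = 0.1632.
Free chlorine required for 1.03 ppm HOCl: 1.03 / 0.1632 = 6.312 ppm.
FC to add: 6.312 − 0.4 = 5.912 mg/L as Cl₂.
Cl₂ equivalent: 5.912 mg/L × 153,000 L = 904.6 g.
Product at 88.1% available Cl: 904.6 / 0.881 = 1027 g.

1.03 kg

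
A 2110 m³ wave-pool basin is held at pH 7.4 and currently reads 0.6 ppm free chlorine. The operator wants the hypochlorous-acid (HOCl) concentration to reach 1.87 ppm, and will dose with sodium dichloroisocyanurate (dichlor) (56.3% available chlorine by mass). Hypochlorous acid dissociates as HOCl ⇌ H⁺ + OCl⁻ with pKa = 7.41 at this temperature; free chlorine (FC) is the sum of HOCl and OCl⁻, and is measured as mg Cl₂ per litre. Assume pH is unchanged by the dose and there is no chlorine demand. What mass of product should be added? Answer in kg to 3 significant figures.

Volume: 2110 m³ = 2,110,000 L.
[OCl⁻]/[HOCl] = 10^(pH − pKa) = 10^(7.4 − 7.41) = 0.9772; fraction as HOCl = 1/(1 + 0.9772) = 0.5058.
Free chlorine required for 1.87 ppm HOCl: 1.87 / 0.5058 = 3.697 ppm.
FC to add: 3.697 − 0.6 = 3.097 mg/L as Cl₂.
Cl₂ equivalent: 3.097 mg/L × 2,110,000 L = 6536 g.
Product at 56.3% available Cl: 6536 / 0.563 = 11,610 g.

11.6 kg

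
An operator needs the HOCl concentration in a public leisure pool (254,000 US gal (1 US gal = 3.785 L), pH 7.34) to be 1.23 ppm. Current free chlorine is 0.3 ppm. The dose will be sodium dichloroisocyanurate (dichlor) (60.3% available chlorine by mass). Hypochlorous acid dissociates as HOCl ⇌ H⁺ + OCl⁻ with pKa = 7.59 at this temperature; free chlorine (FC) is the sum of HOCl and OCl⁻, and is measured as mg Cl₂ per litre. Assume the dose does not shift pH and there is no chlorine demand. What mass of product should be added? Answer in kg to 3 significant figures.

2.59 kg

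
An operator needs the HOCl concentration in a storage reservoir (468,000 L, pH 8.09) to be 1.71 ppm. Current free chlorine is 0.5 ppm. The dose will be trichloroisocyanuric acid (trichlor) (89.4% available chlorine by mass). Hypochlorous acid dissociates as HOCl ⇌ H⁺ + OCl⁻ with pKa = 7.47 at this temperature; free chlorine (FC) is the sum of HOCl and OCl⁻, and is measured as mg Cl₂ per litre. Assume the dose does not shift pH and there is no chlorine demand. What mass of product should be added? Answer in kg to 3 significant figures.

[OCl⁻]/[HOCl] = 10^(pH − pKa) = 10^(8.09 − 7.47) = 4.169; fraction as HOCl = 1/(1 + 4.169) = 0.1935.
Free chlorine required for 1.71 ppm HOCl: 1.71 / 0.1935 = 8.838 ppm.
FC to add: 8.838 − 0.5 = 8.338 mg/L as Cl₂.
Cl₂ equivalent: 8.338 mg/L × 468,000 L = 3902 g.
Product at 89.4% available Cl: 3902 / 0.894 = 4365 g.

4.37 kg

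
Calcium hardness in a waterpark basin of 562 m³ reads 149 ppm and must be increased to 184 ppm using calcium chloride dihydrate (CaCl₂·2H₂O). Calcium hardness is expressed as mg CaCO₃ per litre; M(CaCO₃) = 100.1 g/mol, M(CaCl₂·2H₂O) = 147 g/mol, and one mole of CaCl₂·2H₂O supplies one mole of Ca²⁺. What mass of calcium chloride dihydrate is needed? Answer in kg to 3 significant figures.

28.9 kg

Volume: 562 m³ = 562,000 L.
Hardness to add: (184 − 149) = 35 mg/L as CaCO₃ × 562,000 L = 19,670 g as CaCO₃.
Moles of Ca²⁺ (1 mol Ca²⁺ ≡ 1 mol CaCO₃): 19,670 / 100.1 g/mol = 196.5 mol.
Mass of CaCl₂·2H₂O: 196.5 × 147 = 28,890 g.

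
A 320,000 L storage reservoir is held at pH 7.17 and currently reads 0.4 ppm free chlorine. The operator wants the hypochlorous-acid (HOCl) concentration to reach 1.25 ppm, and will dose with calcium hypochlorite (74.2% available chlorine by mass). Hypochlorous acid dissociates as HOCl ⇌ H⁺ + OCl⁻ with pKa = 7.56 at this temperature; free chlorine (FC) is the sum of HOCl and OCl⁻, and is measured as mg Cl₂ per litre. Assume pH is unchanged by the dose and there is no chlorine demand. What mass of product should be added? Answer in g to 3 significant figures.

586 g

[OCl⁻]/[HOCl] = 10^(pH − pKa) = 10^(7.17 − 7.56) = 0.4074; fraction as HOCl = 1/(1 + 0.4074) = 0.7105.
Free chlorine required for 1.25 ppm HOCl: 1.25 / 0.7105 = 1.759 ppm.
FC to add: 1.759 − 0.4 = 1.359 mg/L as Cl₂.
Cl₂ equivalent: 1.359 mg/L × 320,000 L = 435 g.
Product at 74.2% available Cl: 435 / 0.742 = 586.2 g.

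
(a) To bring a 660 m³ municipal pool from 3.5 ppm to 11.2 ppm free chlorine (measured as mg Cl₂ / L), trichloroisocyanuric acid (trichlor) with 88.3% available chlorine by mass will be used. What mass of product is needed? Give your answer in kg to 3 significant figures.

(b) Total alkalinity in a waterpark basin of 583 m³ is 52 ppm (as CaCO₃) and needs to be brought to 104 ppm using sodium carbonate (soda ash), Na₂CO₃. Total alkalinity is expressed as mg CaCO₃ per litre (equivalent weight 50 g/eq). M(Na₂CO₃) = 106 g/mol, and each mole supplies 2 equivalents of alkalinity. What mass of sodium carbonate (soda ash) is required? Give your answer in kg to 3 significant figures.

(a) Volume: 660 m³ = 660,000 L.
(a) Chlorine deficit: 11.2 − 3.5 = 7.7 ppm = 7.7 mg/L as Cl₂.
(a) Cl₂ equivalent needed: 7.7 mg/L × 660,000 L = 5,082,000 mg = 5082 g.
(a) Product at 88.3% available chlorine: 5082 / 0.883 = 5755 g.

(b) Volume: 583 m³ = 583,000 L.
(b) Alkalinity to add: (104 − 52) = 52 mg/L as CaCO₃ × 583,000 L = 30,320 g as CaCO₃.
(b) Equivalents: 30,320 g ÷ 50 g/eq = 606.3 eq.
(b) Each mole of Na₂CO₃ supplies 2 eq, so 606.3 / 2 = 303.2 mol.
(b) Mass: 303.2 mol × 106 g/mol = 32,130 g.

(a) 5.76 kg; (b) 32.1 kg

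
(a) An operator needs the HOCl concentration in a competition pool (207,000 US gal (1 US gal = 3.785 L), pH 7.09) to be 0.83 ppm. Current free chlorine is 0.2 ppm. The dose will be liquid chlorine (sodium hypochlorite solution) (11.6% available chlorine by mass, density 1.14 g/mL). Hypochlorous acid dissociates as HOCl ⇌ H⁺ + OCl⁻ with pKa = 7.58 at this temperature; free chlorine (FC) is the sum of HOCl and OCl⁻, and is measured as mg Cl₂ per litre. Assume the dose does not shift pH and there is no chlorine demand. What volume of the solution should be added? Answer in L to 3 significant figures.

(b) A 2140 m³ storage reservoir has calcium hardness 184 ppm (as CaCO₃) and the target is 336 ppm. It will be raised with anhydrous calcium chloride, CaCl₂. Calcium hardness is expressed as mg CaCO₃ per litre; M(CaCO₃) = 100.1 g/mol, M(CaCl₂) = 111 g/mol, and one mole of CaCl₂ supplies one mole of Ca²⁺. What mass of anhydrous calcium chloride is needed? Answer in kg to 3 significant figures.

(a) Volume: 207,000 US gal × 3.785 L/gal = 783,495 L.
(a) [OCl⁻]/[HOCl] = 10^(pH − pKa) = 10^(7.09 − 7.58) = 0.3236; fraction as HOCl = 1/(1 + 0.3236) = 0.7555.
(a) Free chlorine required for 0.83 ppm HOCl: 0.83 / 0.7555 = 1.099 ppm.
(a) FC to add: 1.099 − 0.2 = 0.8986 mg/L as Cl₂.
(a) Cl₂ equivalent: 0.8986 mg/L × 783,495 L = 704 g.
(a) Product at 11.6% available Cl: 704 / 0.116 = 6069 g.
(a) Volume: 6069 g ÷ 1.14 g/mL = 5324 mL.

(b) Volume: 2140 m³ = 2,140,000 L.
(b) Hardness to add: (336 − 184) = 152 mg/L as CaCO₃ × 2,140,000 L = 325,300 g as CaCO₃.
(b) Moles of Ca²⁺ (1 mol Ca²⁺ ≡ 1 mol CaCO₃): 325,300 / 100.1 g/mol = 3250 mol.
(b) Mass of CaCl₂: 3250 × 111 = 360,700 g.

(a) 5.32 L; (b) 361 kg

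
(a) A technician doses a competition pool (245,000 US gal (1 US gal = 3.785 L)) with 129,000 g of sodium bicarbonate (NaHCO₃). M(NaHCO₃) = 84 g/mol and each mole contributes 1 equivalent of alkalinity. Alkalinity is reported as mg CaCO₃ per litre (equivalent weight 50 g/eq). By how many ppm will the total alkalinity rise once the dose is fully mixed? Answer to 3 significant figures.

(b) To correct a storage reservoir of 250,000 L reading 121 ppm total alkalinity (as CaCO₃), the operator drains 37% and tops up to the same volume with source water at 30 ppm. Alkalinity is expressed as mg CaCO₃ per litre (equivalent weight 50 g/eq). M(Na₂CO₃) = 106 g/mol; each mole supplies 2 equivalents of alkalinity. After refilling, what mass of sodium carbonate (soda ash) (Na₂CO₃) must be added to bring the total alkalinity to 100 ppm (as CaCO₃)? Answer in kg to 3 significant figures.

(a) Volume: 245,000 US gal × 3.785 L/gal = 927,325 L.
(a) Moles of NaHCO₃: 129,000 g ÷ 84 g/mol = 1536 mol → 1536 eq of alkalinity.
(a) As CaCO₃: 1536 eq × 50 g/eq = 76,790 g.
(a) Rise: 76,790 g / 927,325 L × 1000 = 82.8 mg/L.

(b) After draining 37% and refilling: 121 × 0.63 + 30 × 0.37 = 87.33 ppm.
(b) Deficit to target: 100 − 87.33 = 12.67 mg/L.
(b) As CaCO₃: 12.67 mg/L × 250,000 L = 3168 g; ÷ 50 g/eq ÷ 2 = 31.68 mol Na₂CO₃.
(b) Mass: 31.68 × 106 = 3358 g.

(a) 82.8 ppm; (b) 3.36 kg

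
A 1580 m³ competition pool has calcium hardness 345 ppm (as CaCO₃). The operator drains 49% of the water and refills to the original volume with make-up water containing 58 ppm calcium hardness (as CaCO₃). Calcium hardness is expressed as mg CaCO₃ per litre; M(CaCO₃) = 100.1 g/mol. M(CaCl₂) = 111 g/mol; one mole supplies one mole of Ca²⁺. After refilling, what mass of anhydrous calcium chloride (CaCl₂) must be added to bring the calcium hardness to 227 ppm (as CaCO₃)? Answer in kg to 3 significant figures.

Volume: 1580 m³ = 1,580,000 L.
After draining 49% and refilling: 345 × 0.51 + 58 × 0.49 = 204.37 ppm.
Deficit to target: 227 − 204.37 = 22.63 mg/L.
As CaCO₃: 22.63 mg/L × 1,580,000 L = 35,760 g; ÷ 100.1 = 357.2 mol Ca²⁺.
Mass: 357.2 × 111 = 39,650 g.

39.6 kg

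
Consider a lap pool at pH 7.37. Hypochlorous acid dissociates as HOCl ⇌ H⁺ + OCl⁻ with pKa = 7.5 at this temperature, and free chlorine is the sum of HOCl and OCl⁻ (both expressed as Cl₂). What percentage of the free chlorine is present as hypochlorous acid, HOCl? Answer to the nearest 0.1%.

57.4%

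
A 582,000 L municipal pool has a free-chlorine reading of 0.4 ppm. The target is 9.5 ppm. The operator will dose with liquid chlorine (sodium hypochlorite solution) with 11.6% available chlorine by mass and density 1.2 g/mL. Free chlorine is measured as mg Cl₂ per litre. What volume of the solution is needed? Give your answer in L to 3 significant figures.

Chlorine deficit: 9.5 − 0.4 = 9.1 ppm = 9.1 mg/L as Cl₂.
Cl₂ equivalent needed: 9.1 mg/L × 582,000 L = 5,296,000 mg = 5296 g.
Product at 11.6% available chlorine: 5296 / 0.116 = 45,660 g.
Volume at density 1.2 g/mL: 45,660 g ÷ 1.2 g/mL = 38,050 mL.

38.0 L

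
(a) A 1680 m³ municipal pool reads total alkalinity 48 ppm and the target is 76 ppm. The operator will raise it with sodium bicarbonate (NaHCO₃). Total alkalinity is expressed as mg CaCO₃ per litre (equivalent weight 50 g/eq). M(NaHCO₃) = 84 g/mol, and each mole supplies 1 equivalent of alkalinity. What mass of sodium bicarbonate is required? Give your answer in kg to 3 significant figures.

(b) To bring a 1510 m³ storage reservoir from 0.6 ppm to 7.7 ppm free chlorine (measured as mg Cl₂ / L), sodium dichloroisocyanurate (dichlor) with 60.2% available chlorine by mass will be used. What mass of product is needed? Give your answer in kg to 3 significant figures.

(a) Volume: 1680 m³ = 1,680,000 L.
(a) Alkalinity to add: (76 − 48) = 28 mg/L as CaCO₃ × 1,680,000 L = 47,040 g as CaCO₃.
(a) Equivalents: 47,040 g ÷ 50 g/eq = 940.8 eq.
(a) NaHCO₃ supplies 1 eq per mole → 940.8 mol.
(a) Mass: 940.8 mol × 84 g/mol = 79,030 g.

(b) Volume: 1510 m³ = 1,510,000 L.
(b) Chlorine deficit: 7.7 − 0.6 = 7.1 ppm = 7.1 mg/L as Cl₂.
(b) Cl₂ equivalent needed: 7.1 mg/L × 1,510,000 L = 10,720,000 mg = 10,720 g.
(b) Product at 60.2% available chlorine: 10,720 / 0.602 = 17,810 g.

(a) 79.0 kg; (b) 17.8 kg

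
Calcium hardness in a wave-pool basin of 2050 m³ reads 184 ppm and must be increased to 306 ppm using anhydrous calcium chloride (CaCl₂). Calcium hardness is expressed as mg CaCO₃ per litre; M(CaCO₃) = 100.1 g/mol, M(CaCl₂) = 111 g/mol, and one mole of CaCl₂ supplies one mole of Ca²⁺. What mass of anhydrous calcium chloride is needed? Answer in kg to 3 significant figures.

277 kg

Volume: 2050 m³ = 2,050,000 L.
Hardness to add: (306 − 184) = 122 mg/L as CaCO₃ × 2,050,000 L = 250,100 g as CaCO₃.
Moles of Ca²⁺ (1 mol Ca²⁺ ≡ 1 mol CaCO₃): 250,100 / 100.1 g/mol = 2499 mol.
Mass of CaCl₂: 2499 × 111 = 277,300 g.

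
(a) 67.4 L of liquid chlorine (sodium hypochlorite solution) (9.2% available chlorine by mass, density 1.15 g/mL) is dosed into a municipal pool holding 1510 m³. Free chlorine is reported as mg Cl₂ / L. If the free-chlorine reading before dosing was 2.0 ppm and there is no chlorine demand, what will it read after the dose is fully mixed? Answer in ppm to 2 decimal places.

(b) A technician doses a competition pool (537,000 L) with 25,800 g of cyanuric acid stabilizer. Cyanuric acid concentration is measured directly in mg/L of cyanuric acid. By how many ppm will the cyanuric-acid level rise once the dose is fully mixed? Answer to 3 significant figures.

(a) Volume: 1510 m³ = 1,510,000 L.
(a) Mass of solution: 67.4 L × 1000 mL/L × 1.15 g/mL = 77,510 g.
(a) Available chlorine delivered: 77,510 g × 0.092 = 7131 g as Cl₂.
(a) Concentration rise: 7131 g / 1,510,000 L = 4.722 mg/L = 4.72 ppm.
(a) Final FC: 2.0 + 4.72 = 6.72 ppm.

(b) Rise: 25,800 g / 537,000 L × 1000 = 48.04 mg/L.

(a) 6.72 ppm; (b) 48.0 ppm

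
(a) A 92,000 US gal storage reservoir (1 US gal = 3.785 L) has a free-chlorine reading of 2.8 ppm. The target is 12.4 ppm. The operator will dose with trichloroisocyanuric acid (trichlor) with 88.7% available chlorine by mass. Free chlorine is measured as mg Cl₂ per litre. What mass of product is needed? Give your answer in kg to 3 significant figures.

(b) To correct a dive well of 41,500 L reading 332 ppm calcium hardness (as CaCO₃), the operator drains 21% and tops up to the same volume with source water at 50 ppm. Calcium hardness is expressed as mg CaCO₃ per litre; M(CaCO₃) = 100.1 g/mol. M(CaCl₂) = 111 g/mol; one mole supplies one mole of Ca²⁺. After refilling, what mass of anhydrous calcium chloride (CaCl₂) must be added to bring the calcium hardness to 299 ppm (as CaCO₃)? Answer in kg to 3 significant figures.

(a) 3.77 kg; (b) 1.21 kg

(a) Volume: 92,000 US gal × 3.785 L/gal = 348,220 L.
(a) Chlorine deficit: 12.4 − 2.8 = 9.6 ppm = 9.6 mg/L as Cl₂.
(a) Cl₂ equivalent needed: 9.6 mg/L × 348,220 L = 3,343,000 mg = 3343 g.
(a) Product at 88.7% available chlorine: 3343 / 0.887 = 3769 g.

(b) After draining 21% and refilling: 332 × 0.79 + 50 × 0.21 = 272.78 ppm.
(b) Deficit to target: 299 − 272.78 = 26.22 mg/L.
(b) As CaCO₃: 26.22 mg/L × 41,500 L = 1088 g; ÷ 100.1 = 10.87 mol Ca²⁺.
(b) Mass: 10.87 × 111 = 1207 g.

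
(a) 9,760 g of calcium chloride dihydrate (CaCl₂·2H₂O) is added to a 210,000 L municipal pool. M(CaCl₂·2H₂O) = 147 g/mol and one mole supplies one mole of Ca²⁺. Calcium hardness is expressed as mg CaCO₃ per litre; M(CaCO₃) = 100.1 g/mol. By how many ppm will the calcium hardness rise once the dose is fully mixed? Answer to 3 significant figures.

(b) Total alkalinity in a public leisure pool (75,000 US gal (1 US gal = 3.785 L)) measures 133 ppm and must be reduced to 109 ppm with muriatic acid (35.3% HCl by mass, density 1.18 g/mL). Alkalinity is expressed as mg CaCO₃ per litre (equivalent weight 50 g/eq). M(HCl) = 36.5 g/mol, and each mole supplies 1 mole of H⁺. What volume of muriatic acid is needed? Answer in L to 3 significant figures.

(a) 31.6 ppm; (b) 11.9 L

(a) Moles of Ca²⁺: 9,760 g ÷ 147 g/mol = 66.39 mol.
(a) As CaCO₃: 66.39 mol × 100.1 g/mol = 6646 g.
(a) Rise: 6646 g / 210,000 L × 1000 = 31.65 mg/L.

(b) Volume: 75,000 US gal × 3.785 L/gal = 283,875 L.
(b) Alkalinity to neutralize: (133 − 109) = 24 mg/L as CaCO₃ × 283,875 L = 6813 g as CaCO₃.
(b) Equivalents of H⁺ required: 6813 ÷ 50 g/eq = 136.3 eq = 136.3 mol HCl.
(b) Mass of HCl: 136.3 × 36.5 = 4973 g.
(b) Mass of 35.3% solution: 4973 / 0.353 = 14,090 g.
(b) Volume: 14,090 g ÷ 1.18 g/mL = 11,940 mL.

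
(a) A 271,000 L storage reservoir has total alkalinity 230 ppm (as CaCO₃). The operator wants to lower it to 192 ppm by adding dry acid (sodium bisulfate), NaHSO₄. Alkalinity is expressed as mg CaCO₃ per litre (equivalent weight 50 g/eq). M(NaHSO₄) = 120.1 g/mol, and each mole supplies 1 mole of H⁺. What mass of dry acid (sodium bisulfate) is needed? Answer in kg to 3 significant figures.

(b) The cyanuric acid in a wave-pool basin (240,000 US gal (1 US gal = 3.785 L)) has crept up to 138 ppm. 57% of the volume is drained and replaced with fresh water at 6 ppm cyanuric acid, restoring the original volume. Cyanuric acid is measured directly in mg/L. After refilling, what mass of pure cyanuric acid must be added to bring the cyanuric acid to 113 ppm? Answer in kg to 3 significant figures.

(a) 24.7 kg; (b) 45.6 kg

(a) Alkalinity to neutralize: (230 − 192) = 38 mg/L as CaCO₃ × 271,000 L = 10,300 g as CaCO₃.
(a) Equivalents of H⁺ required: 10,300 ÷ 50 g/eq = 206 eq = 206 mol NaHSO₄.
(a) Mass of NaHSO₄: 206 × 120.1 = 24,740 g.

(b) Volume: 240,000 US gal × 3.785 L/gal = 908,400 L.
(b) After draining 57% and refilling: 138 × 0.43 + 6 × 0.57 = 62.76 ppm.
(b) Deficit to target: 113 − 62.76 = 50.24 mg/L.
(b) Mass: 50.24 mg/L × 908,400 L = 45,640 g cyanuric acid.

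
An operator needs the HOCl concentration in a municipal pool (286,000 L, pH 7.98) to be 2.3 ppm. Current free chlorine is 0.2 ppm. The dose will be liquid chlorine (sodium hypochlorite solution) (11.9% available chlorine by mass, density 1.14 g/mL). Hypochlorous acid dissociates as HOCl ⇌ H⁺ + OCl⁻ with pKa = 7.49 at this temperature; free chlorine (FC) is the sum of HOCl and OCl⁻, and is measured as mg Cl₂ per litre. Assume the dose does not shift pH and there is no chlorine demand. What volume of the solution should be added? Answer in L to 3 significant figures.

19.4 L

[OCl⁻]/[HOCl] = 10^(pH − pKa) = 10^(7.98 − 7.49) = 3.09; fraction as HOCl = 1/(1 + 3.09) = 0.2445.
Free chlorine required for 2.3 ppm HOCl: 2.3 / 0.2445 = 9.408 ppm.
FC to add: 9.408 − 0.2 = 9.208 mg/L as Cl₂.
Cl₂ equivalent: 9.208 mg/L × 286,000 L = 2633 g.
Product at 11.9% available Cl: 2633 / 0.119 = 22,130 g.
Volume: 22,130 g ÷ 1.14 g/mL = 19,410 mL.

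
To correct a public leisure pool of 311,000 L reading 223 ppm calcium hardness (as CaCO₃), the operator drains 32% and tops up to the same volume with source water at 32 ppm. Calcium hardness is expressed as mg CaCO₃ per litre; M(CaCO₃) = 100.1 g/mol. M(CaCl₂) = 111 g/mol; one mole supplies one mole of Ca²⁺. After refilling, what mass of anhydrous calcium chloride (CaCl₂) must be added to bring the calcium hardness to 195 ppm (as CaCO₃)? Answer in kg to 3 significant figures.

After draining 32% and refilling: 223 × 0.68 + 32 × 0.32 = 161.88 ppm.
Deficit to target: 195 − 161.88 = 33.12 mg/L.
As CaCO₃: 33.12 mg/L × 311,000 L = 10,300 g; ÷ 100.1 = 102.9 mol Ca²⁺.
Mass: 102.9 × 111 = 11,420 g.

11.4 kg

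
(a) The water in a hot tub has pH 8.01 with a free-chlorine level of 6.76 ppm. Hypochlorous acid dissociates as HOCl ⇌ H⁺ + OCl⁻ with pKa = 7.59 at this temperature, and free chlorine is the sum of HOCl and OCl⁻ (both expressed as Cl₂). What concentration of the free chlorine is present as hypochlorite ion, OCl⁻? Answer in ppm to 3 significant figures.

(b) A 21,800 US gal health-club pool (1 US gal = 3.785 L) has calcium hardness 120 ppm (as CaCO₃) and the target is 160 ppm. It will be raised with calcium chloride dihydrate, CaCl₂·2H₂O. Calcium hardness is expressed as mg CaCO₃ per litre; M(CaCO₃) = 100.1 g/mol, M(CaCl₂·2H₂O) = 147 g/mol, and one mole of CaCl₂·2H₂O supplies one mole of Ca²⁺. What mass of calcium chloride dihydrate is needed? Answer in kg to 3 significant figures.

(a) 4.90 ppm; (b) 4.85 kg

(a) [OCl⁻]/[HOCl] = 10^(pH − pKa) = 10^(8.01 − 7.59) = 10^0.42 = 2.63.
(a) Fraction as HOCl = 1 / (1 + 2.63) = 0.2755.
(a) OCl⁻ = (1 − 0.2755) × 6.76 ppm = 4.898 ppm.

(b) Volume: 21,800 US gal × 3.785 L/gal = 82,513 L.
(b) Hardness to add: (160 − 120) = 40 mg/L as CaCO₃ × 82,513 L = 3301 g as CaCO₃.
(b) Moles of Ca²⁺ (1 mol Ca²⁺ ≡ 1 mol CaCO₃): 3301 / 100.1 g/mol = 32.97 mol.
(b) Mass of CaCl₂·2H₂O: 32.97 × 147 = 4847 g.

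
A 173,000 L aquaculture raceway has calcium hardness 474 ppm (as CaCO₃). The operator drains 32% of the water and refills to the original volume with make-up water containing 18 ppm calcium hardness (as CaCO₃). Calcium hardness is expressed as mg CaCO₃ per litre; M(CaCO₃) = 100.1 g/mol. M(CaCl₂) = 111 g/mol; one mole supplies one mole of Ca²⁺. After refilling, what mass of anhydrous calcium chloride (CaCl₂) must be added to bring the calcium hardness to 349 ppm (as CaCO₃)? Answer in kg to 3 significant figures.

4.01 kg

After draining 32% and refilling: 474 × 0.68 + 18 × 0.32 = 328.08 ppm.
Deficit to target: 349 − 328.08 = 20.92 mg/L.
As CaCO₃: 20.92 mg/L × 173,000 L = 3619 g; ÷ 100.1 = 36.16 mol Ca²⁺.
Mass: 36.16 × 111 = 4013 g.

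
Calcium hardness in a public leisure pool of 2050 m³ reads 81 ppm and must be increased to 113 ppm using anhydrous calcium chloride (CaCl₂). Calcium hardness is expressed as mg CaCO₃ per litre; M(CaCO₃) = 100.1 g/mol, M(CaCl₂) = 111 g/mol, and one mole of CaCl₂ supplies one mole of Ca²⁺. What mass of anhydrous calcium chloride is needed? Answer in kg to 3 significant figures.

Volume: 2050 m³ = 2,050,000 L.
Hardness to add: (113 − 81) = 32 mg/L as CaCO₃ × 2,050,000 L = 65,600 g as CaCO₃.
Moles of Ca²⁺ (1 mol Ca²⁺ ≡ 1 mol CaCO₃): 65,600 / 100.1 g/mol = 655.3 mol.
Mass of CaCl₂: 655.3 × 111 = 72,740 g.

72.7 kg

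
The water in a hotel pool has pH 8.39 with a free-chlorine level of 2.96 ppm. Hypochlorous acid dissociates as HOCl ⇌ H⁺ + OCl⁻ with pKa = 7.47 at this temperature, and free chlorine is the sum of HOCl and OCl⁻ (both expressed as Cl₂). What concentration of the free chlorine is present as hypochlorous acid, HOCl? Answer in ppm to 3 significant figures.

[OCl⁻]/[HOCl] = 10^(pH − pKa) = 10^(8.39 − 7.47) = 10^0.92 = 8.318.
Fraction as HOCl = 1 / (1 + 8.318) = 0.1073.
HOCl = 0.1073 × 2.96 ppm = 0.3177 ppm.

0.318 ppm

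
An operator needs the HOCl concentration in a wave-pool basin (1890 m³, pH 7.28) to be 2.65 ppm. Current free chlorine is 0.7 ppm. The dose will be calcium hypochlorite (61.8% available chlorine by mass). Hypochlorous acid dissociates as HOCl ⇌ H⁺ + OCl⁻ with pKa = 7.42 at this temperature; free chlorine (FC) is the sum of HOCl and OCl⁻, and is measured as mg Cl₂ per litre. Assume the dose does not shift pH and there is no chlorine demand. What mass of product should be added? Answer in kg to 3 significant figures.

11.8 kg

Volume: 1890 m³ = 1,890,000 L.
[OCl⁻]/[HOCl] = 10^(pH − pKa) = 10^(7.28 − 7.42) = 0.7244; fraction as HOCl = 1/(1 + 0.7244) = 0.5799.
Free chlorine required for 2.65 ppm HOCl: 2.65 / 0.5799 = 4.57 ppm.
FC to add: 4.57 − 0.7 = 3.87 mg/L as Cl₂.
Cl₂ equivalent: 3.87 mg/L × 1,890,000 L = 7314 g.
Product at 61.8% available Cl: 7314 / 0.618 = 11,830 g.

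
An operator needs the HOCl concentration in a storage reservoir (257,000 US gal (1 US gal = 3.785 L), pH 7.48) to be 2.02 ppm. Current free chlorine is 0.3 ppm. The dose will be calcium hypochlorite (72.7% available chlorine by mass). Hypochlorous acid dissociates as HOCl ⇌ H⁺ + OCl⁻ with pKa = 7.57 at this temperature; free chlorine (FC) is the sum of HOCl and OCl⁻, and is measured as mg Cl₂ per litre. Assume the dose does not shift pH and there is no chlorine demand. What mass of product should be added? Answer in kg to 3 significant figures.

Volume: 257,000 US gal × 3.785 L/gal = 972,745 L.
[OCl⁻]/[HOCl] = 10^(pH − pKa) = 10^(7.48 − 7.57) = 0.8128; fraction as HOCl = 1/(1 + 0.8128) = 0.5516.
Free chlorine required for 2.02 ppm HOCl: 2.02 / 0.5516 = 3.662 ppm.
FC to add: 3.662 − 0.3 = 3.362 mg/L as Cl₂.
Cl₂ equivalent: 3.362 mg/L × 972,745 L = 3270 g.
Product at 72.7% available Cl: 3270 / 0.727 = 4498 g.

4.50 kg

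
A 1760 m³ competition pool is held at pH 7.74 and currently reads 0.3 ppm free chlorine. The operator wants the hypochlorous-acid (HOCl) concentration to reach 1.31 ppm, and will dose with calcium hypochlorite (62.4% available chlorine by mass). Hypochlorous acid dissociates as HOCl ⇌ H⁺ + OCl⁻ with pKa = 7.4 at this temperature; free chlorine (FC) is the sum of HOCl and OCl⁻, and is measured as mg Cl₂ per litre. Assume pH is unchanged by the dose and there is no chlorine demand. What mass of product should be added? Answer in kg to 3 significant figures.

10.9 kg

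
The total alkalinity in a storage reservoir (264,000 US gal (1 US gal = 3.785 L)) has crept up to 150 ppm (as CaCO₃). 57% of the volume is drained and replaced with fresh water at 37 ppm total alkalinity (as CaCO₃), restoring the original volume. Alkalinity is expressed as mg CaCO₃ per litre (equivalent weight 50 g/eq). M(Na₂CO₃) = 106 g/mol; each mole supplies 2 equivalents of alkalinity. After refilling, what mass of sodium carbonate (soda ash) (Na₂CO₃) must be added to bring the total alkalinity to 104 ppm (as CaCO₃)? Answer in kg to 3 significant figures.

19.5 kg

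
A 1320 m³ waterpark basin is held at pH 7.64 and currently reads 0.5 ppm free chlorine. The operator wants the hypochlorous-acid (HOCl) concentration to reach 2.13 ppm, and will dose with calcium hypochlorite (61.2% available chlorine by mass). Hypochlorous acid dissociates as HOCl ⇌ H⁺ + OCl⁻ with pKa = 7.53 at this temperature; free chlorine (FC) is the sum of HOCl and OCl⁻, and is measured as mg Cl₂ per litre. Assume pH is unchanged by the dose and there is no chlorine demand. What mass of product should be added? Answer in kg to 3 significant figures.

9.43 kg

Volume: 1320 m³ = 1,320,000 L.
[OCl⁻]/[HOCl] = 10^(pH − pKa) = 10^(7.64 − 7.53) = 1.288; fraction as HOCl = 1/(1 + 1.288) = 0.437.
Free chlorine required for 2.13 ppm HOCl: 2.13 / 0.437 = 4.874 ppm.
FC to add: 4.874 − 0.5 = 4.374 mg/L as Cl₂.
Cl₂ equivalent: 4.374 mg/L × 1,320,000 L = 5774 g.
Product at 61.2% available Cl: 5774 / 0.612 = 9434 g.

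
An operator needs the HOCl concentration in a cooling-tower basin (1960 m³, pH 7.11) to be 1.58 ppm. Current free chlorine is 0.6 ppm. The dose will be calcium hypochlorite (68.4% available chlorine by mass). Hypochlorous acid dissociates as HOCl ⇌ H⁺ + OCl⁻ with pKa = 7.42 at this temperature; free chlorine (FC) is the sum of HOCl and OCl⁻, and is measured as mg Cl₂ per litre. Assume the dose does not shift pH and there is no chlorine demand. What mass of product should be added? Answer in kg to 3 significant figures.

Volume: 1960 m³ = 1,960,000 L.
[OCl⁻]/[HOCl] = 10^(pH − pKa) = 10^(7.11 − 7.42) = 0.4898; fraction as HOCl = 1/(1 + 0.4898) = 0.6712.
Free chlorine required for 1.58 ppm HOCl: 1.58 / 0.6712 = 2.354 ppm.
FC to add: 2.354 − 0.6 = 1.754 mg/L as Cl₂.
Cl₂ equivalent: 1.754 mg/L × 1,960,000 L = 3438 g.
Product at 68.4% available Cl: 3438 / 0.684 = 5026 g.

5.03 kg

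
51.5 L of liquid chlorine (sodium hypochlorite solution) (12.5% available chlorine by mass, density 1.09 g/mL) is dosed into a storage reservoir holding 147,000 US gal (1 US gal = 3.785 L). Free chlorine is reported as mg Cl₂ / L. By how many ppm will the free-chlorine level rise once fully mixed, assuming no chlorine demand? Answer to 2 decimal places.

12.61 ppm

Volume: 147,000 US gal × 3.785 L/gal = 556,395 L.
Mass of solution: 51.5 L × 1000 mL/L × 1.09 g/mL = 56,140 g.
Available chlorine delivered: 56,140 g × 0.125 = 7017 g as Cl₂.
Concentration rise: 7017 g / 556,395 L = 12.61 mg/L = 12.61 ppm.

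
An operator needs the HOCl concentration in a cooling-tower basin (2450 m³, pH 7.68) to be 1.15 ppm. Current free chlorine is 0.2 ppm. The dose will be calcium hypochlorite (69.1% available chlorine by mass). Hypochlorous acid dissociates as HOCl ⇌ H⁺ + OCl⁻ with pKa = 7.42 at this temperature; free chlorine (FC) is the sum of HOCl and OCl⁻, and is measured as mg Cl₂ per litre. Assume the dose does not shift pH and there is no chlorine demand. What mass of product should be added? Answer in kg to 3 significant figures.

10.8 kg

Volume: 2450 m³ = 2,450,000 L.
[OCl⁻]/[HOCl] = 10^(pH − pKa) = 10^(7.68 − 7.42) = 1.82; fraction as HOCl = 1/(1 + 1.82) = 0.3546.
Free chlorine required for 1.15 ppm HOCl: 1.15 / 0.3546 = 3.243 ppm.
FC to add: 3.243 − 0.2 = 3.043 mg/L as Cl₂.
Cl₂ equivalent: 3.043 mg/L × 2,450,000 L = 7455 g.
Product at 69.1% available Cl: 7455 / 0.691 = 10,790 g.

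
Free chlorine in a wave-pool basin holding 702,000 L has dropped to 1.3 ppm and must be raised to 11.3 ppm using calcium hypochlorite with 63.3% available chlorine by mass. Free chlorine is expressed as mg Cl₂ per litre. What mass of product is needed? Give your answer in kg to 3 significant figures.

11.1 kg

Chlorine deficit: 11.3 − 1.3 = 10 ppm = 10 mg/L as Cl₂.
Cl₂ equivalent needed: 10 mg/L × 702,000 L = 7,020,000 mg = 7020 g.
Product at 63.3% available chlorine: 7020 / 0.633 = 11,090 g.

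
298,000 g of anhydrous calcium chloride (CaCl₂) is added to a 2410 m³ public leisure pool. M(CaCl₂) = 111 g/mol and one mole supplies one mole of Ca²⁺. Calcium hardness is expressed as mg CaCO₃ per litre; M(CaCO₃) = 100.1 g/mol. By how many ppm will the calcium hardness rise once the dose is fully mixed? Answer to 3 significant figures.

112 ppm

Volume: 2410 m³ = 2,410,000 L.
Moles of Ca²⁺: 298,000 g ÷ 111 g/mol = 2685 mol.
As CaCO₃: 2685 mol × 100.1 g/mol = 268,700 g.
Rise: 268,700 g / 2,410,000 L × 1000 = 111.5 mg/L.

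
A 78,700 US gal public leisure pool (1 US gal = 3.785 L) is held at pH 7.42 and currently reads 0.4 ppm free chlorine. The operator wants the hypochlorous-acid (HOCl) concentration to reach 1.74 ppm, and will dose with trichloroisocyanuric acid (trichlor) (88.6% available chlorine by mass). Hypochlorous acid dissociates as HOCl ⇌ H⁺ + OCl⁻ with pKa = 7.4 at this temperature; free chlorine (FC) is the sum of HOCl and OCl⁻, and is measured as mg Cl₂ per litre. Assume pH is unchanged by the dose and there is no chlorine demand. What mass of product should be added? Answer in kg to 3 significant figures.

1.06 kg

Volume: 78,700 US gal × 3.785 L/gal = 297,880 L.
[OCl⁻]/[HOCl] = 10^(pH − pKa) = 10^(7.42 − 7.4) = 1.047; fraction as HOCl = 1/(1 + 1.047) = 0.4885.
Free chlorine required for 1.74 ppm HOCl: 1.74 / 0.4885 = 3.562 ppm.
FC to add: 3.562 − 0.4 = 3.162 mg/L as Cl₂.
Cl₂ equivalent: 3.162 mg/L × 297,880 L = 941.9 g.
Product at 88.6% available Cl: 941.9 / 0.886 = 1063 g.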